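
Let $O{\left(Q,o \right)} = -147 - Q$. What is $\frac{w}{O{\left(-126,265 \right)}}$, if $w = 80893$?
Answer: $- \frac{80893}{21} \approx -3852.0$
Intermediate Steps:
$\frac{w}{O{\left(-126,265 \right)}} = \frac{80893}{-147 - -126} = \frac{80893}{-147 + 126} = \frac{80893}{-21} = 80893 \left(- \frac{1}{21}\right) = - \frac{80893}{21}$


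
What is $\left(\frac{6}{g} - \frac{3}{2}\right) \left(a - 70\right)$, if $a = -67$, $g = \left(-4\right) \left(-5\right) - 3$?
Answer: $\frac{5343}{34} \approx 157.15$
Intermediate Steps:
$g = 17$ ($g = 20 - 3 = 17$)
$\left(\frac{6}{g} - \frac{3}{2}\right) \left(a - 70\right) = \left(\frac{6}{17} - \frac{3}{2}\right) \left(-67 - 70\right) = \left(6 \cdot \frac{1}{17} - \frac{3}{2}\right) \left(-137\right) = \left(\frac{6}{17} - \frac{3}{2}\right) \left(-137\right) = \left(- \frac{39}{34}\right) \left(-137\right) = \frac{5343}{34}$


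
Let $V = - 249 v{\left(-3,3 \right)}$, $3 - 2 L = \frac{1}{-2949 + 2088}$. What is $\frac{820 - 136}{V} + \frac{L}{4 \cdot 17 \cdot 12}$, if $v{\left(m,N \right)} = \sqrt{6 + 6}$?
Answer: $\frac{19}{10332} - \frac{38 \sqrt{3}}{83} \approx -0.79115$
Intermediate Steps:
$L = \frac{1292}{861}$ ($L = \frac{3}{2} - \frac{1}{2 \left(-2949 + 2088\right)} = \frac{3}{2} - \frac{1}{2 \left(-861\right)} = \frac{3}{2} - - \frac{1}{1722} = \frac{3}{2} + \frac{1}{1722} = \frac{1292}{861} \approx 1.5006$)
$v{\left(m,N \right)} = 2 \sqrt{3}$ ($v{\left(m,N \right)} = \sqrt{12} = 2 \sqrt{3}$)
$V = - 498 \sqrt{3}$ ($V = - 249 \cdot 2 \sqrt{3} = - 498 \sqrt{3} \approx -862.56$)
$\frac{820 - 136}{V} + \frac{L}{4 \cdot 17 \cdot 12} = \frac{820 - 136}{\left(-498\right) \sqrt{3}} + \frac{1292}{861 \cdot 4 \cdot 17 \cdot 12} = 684 \left(- \frac{\sqrt{3}}{1494}\right) + \frac{1292}{861 \cdot 68 \cdot 12} = - \frac{38 \sqrt{3}}{83} + \frac{1292}{861 \cdot 816} = - \frac{38 \sqrt{3}}{83} + \frac{1292}{861} \cdot \frac{1}{816} = - \frac{38 \sqrt{3}}{83} + \frac{19}{10332} = \frac{19}{10332} - \frac{38 \sqrt{3}}{83}$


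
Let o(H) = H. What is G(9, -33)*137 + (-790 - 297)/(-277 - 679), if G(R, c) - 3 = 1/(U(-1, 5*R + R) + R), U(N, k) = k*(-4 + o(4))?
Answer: 3676999/8604 ≈ 427.36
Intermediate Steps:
U(N, k) = 0 (U(N, k) = k*(-4 + 4) = k*0 = 0)
G(R, c) = 3 + 1/R (G(R, c) = 3 + 1/(0 + R) = 3 + 1/R)
G(9, -33)*137 + (-790 - 297)/(-277 - 679) = (3 + 1/9)*137 + (-790 - 297)/(-277 - 679) = (3 + 1/9)*137 - 1087/(-956) = (28/9)*137 - 1087*(-1/956) = 3836/9 + 1087/956 = 3676999/8604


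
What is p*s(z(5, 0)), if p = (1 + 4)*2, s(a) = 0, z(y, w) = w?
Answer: 0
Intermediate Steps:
p = 10 (p = 5*2 = 10)
p*s(z(5, 0)) = 10*0 = 0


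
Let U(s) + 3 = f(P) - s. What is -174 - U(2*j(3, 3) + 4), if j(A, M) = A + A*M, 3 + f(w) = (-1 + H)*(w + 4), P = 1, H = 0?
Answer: -135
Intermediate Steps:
f(w) = -7 - w (f(w) = -3 + (-1 + 0)*(w + 4) = -3 - (4 + w) = -3 + (-4 - w) = -7 - w)
U(s) = -11 - s (U(s) = -3 + ((-7 - 1*1) - s) = -3 + ((-7 - 1) - s) = -3 + (-8 - s) = -11 - s)
-174 - U(2*j(3, 3) + 4) = -174 - (-11 - (2*(3*(1 + 3)) + 4)) = -174 - (-11 - (2*(3*4) + 4)) = -174 - (-11 - (2*12 + 4)) = -174 - (-11 - (24 + 4)) = -174 - (-11 - 1*28) = -174 - (-11 - 28) = -174 - 1*(-39) = -174 + 39 = -135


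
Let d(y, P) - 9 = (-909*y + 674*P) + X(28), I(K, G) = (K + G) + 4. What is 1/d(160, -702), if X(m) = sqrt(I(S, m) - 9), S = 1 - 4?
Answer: -618579/382639979221 - 2*sqrt(5)/382639979221 ≈ -1.6166e-6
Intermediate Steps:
S = -3
I(K, G) = 4 + G + K (I(K, G) = (G + K) + 4 = 4 + G + K)
X(m) = sqrt(-8 + m) (X(m) = sqrt((4 + m - 3) - 9) = sqrt((1 + m) - 9) = sqrt(-8 + m))
d(y, P) = 9 - 909*y + 2*sqrt(5) + 674*P (d(y, P) = 9 + ((-909*y + 674*P) + sqrt(-8 + 28)) = 9 + ((-909*y + 674*P) + sqrt(20)) = 9 + ((-909*y + 674*P) + 2*sqrt(5)) = 9 + (-909*y + 2*sqrt(5) + 674*P) = 9 - 909*y + 2*sqrt(5) + 674*P)
1/d(160, -702) = 1/(9 - 909*160 + 2*sqrt(5) + 674*(-702)) = 1/(9 - 145440 + 2*sqrt(5) - 473148) = 1/(-618579 + 2*sqrt(5))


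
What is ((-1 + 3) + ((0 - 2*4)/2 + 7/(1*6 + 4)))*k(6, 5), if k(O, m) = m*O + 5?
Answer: -91/2 ≈ -45.500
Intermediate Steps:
k(O, m) = 5 + O*m (k(O, m) = O*m + 5 = 5 + O*m)
((-1 + 3) + ((0 - 2*4)/2 + 7/(1*6 + 4)))*k(6, 5) = ((-1 + 3) + ((0 - 2*4)/2 + 7/(1*6 + 4)))*(5 + 6*5) = (2 + ((0 - 8)*(1/2) + 7/(6 + 4)))*(5 + 30) = (2 + (-8*1/2 + 7/10))*35 = (2 + (-4 + 7*(1/10)))*35 = (2 + (-4 + 7/10))*35 = (2 - 33/10)*35 = -13/10*35 = -91/2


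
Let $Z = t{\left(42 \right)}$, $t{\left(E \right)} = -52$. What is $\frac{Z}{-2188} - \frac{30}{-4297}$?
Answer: $\frac{72271}{2350459} \approx 0.030748$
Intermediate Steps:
$Z = -52$
$\frac{Z}{-2188} - \frac{30}{-4297} = - \frac{52}{-2188} - \frac{30}{-4297} = \left(-52\right) \left(- \frac{1}{2188}\right) - - \frac{30}{4297} = \frac{13}{547} + \frac{30}{4297} = \frac{72271}{2350459}$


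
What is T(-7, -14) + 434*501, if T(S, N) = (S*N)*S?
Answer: 216748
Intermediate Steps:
T(S, N) = N*S**2 (T(S, N) = (N*S)*S = N*S**2)
T(-7, -14) + 434*501 = -14*(-7)**2 + 434*501 = -14*49 + 217434 = -686 + 217434 = 216748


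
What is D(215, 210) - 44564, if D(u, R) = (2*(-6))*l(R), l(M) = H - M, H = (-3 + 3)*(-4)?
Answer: -42044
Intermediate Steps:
H = 0 (H = 0*(-4) = 0)
l(M) = -M (l(M) = 0 - M = -M)
D(u, R) = 12*R (D(u, R) = (2*(-6))*(-R) = -(-12)*R = 12*R)
D(215, 210) - 44564 = 12*210 - 44564 = 2520 - 44564 = -42044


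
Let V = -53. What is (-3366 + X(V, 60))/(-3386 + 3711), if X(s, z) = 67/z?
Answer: -201893/19500 ≈ -10.353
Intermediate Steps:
(-3366 + X(V, 60))/(-3386 + 3711) = (-3366 + 67/60)/(-3386 + 3711) = (-3366 + 67*(1/60))/325 = (-3366 + 67/60)*(1/325) = -201893/60*1/325 = -201893/19500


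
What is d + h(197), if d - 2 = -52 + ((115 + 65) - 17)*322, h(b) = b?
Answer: 52633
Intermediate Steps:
d = 52436 (d = 2 + (-52 + ((115 + 65) - 17)*322) = 2 + (-52 + (180 - 17)*322) = 2 + (-52 + 163*322) = 2 + (-52 + 52486) = 2 + 52434 = 52436)
d + h(197) = 52436 + 197 = 52633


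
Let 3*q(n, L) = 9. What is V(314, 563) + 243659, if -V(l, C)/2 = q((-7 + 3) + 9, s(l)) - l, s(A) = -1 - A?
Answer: 244281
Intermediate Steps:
q(n, L) = 3 (q(n, L) = (1/3)*9 = 3)
V(l, C) = -6 + 2*l (V(l, C) = -2*(3 - l) = -6 + 2*l)
V(314, 563) + 243659 = (-6 + 2*314) + 243659 = (-6 + 628) + 243659 = 622 + 243659 = 244281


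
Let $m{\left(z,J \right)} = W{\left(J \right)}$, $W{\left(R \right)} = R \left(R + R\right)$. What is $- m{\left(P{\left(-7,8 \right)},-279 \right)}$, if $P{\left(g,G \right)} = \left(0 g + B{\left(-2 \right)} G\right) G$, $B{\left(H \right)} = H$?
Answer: $-155682$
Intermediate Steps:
$W{\left(R \right)} = 2 R^{2}$ ($W{\left(R \right)} = R 2 R = 2 R^{2}$)
$P{\left(g,G \right)} = - 2 G^{2}$ ($P{\left(g,G \right)} = \left(0 g - 2 G\right) G = \left(0 - 2 G\right) G = - 2 G G = - 2 G^{2}$)
$m{\left(z,J \right)} = 2 J^{2}$
$- m{\left(P{\left(-7,8 \right)},-279 \right)} = - 2 \left(-279\right)^{2} = - 2 \cdot 77841 = \left(-1\right) 155682 = -155682$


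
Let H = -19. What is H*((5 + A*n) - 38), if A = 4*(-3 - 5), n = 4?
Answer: 3059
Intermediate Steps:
A = -32 (A = 4*(-8) = -32)
H*((5 + A*n) - 38) = -19*((5 - 32*4) - 38) = -19*((5 - 128) - 38) = -19*(-123 - 38) = -19*(-161) = 3059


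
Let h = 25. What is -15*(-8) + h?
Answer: 145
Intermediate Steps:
-15*(-8) + h = -15*(-8) + 25 = 120 + 25 = 145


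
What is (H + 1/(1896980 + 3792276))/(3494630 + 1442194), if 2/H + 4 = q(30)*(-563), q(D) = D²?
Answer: -3539/4632722025119133 ≈ -7.6391e-13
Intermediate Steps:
H = -1/253352 (H = 2/(-4 + 30²*(-563)) = 2/(-4 + 900*(-563)) = 2/(-4 - 506700) = 2/(-506704) = 2*(-1/506704) = -1/253352 ≈ -3.9471e-6)
(H + 1/(1896980 + 3792276))/(3494630 + 1442194) = (-1/253352 + 1/(1896980 + 3792276))/(3494630 + 1442194) = (-1/253352 + 1/5689256)/4936824 = (-1/253352 + 1/5689256)*(1/4936824) = -84936/22521631033*1/4936824 = -3539/4632722025119133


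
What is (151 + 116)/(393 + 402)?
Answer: 89/265 ≈ 0.33585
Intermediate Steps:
(151 + 116)/(393 + 402) = 267/795 = 267*(1/795) = 89/265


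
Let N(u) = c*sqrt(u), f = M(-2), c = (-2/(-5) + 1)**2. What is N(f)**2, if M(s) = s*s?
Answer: 9604/625 ≈ 15.366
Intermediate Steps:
M(s) = s**2
c = 49/25 (c = (-2*(-1/5) + 1)**2 = (2/5 + 1)**2 = (7/5)**2 = 49/25 ≈ 1.9600)
f = 4 (f = (-2)**2 = 4)
N(u) = 49*sqrt(u)/25
N(f)**2 = (49*sqrt(4)/25)**2 = ((49/25)*2)**2 = (98/25)**2 = 9604/625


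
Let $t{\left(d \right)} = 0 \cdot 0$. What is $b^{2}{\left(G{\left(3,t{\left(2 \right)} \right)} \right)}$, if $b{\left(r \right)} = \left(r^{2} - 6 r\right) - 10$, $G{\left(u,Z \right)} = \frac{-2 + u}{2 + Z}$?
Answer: $\frac{2601}{16} \approx 162.56$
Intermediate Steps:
$t{\left(d \right)} = 0$
$G{\left(u,Z \right)} = \frac{-2 + u}{2 + Z}$
$b{\left(r \right)} = -10 + r^{2} - 6 r$
$b^{2}{\left(G{\left(3,t{\left(2 \right)} \right)} \right)} = \left(-10 + \left(\frac{-2 + 3}{2 + 0}\right)^{2} - 6 \frac{-2 + 3}{2 + 0}\right)^{2} = \left(-10 + \left(\frac{1}{2} \cdot 1\right)^{2} - 6 \cdot \frac{1}{2} \cdot 1\right)^{2} = \left(-10 + \left(\frac{1}{2}\right)^{2} - 3\right)^{2} = \left(-10 + \frac{1}{4} - 3\right)^{2} = \left(- \frac{51}{4}\right)^{2} = \frac{2601}{16}$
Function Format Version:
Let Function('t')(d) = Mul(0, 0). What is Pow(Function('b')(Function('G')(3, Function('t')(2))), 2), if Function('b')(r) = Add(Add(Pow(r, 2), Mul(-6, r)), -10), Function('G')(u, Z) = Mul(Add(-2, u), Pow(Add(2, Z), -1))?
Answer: Rational(2601, 16) ≈ 162.56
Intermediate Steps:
Function('t')(d) = 0
Function('G')(u, Z) = Mul(Pow(Add(2, Z), -1), Add(-2, u))
Function('b')(r) = Add(-10, Pow(r, 2), Mul(-6, r))
Pow(Function('b')(Function('G')(3, Function('t')(2))), 2) = Pow(Add(-10, Pow(Mul(Pow(Add(2, 0), -1), Add(-2, 3)), 2), Mul(-6, Mul(Pow(Add(2, 0), -1), Add(-2, 3)))), 2) = Pow(Add(-10, Pow(Mul(Pow(2, -1), 1), 2), Mul(-6, Mul(Pow(2, -1), 1))), 2) = Pow(Add(-10, Pow(Mul(Rational(1, 2), 1), 2), Mul(-6, Mul(Rational(1, 2), 1))), 2) = Pow(Add(-10, Pow(Rational(1, 2), 2), Mul(-6, Rational(1, 2))), 2) = Pow(Add(-10, Rational(1, 4), -3), 2) = Pow(Rational(-51, 4), 2) = Rational(2601, 16)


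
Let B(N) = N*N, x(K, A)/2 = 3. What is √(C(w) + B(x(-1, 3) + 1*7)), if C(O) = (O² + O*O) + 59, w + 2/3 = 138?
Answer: 2*√85385/3 ≈ 194.80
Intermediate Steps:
x(K, A) = 6 (x(K, A) = 2*3 = 6)
B(N) = N²
w = 412/3 (w = -⅔ + 138 = 412/3 ≈ 137.33)
C(O) = 59 + 2*O² (C(O) = (O² + O²) + 59 = 2*O² + 59 = 59 + 2*O²)
√(C(w) + B(x(-1, 3) + 1*7)) = √((59 + 2*(412/3)²) + (6 + 1*7)²) = √((59 + 2*(169744/9)) + (6 + 7)²) = √((59 + 339488/9) + 13²) = √(340019/9 + 169) = √(341540/9) = 2*√85385/3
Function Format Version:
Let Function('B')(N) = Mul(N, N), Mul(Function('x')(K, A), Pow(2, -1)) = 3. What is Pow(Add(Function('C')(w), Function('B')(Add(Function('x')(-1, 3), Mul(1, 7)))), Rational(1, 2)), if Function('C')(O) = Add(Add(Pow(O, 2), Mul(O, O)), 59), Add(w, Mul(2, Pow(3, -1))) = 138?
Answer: Mul(Rational(2, 3), Pow(85385, Rational(1, 2))) ≈ 194.80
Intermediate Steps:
Function('x')(K, A) = 6 (Function('x')(K, A) = Mul(2, 3) = 6)
Function('B')(N) = Pow(N, 2)
w = Rational(412, 3) (w = Add(Rational(-2, 3), 138) = Rational(412, 3) ≈ 137.33)
Function('C')(O) = Add(59, Mul(2, Pow(O, 2))) (Function('C')(O) = Add(Add(Pow(O, 2), Pow(O, 2)), 59) = Add(Mul(2, Pow(O, 2)), 59) = Add(59, Mul(2, Pow(O, 2))))
Pow(Add(Function('C')(w), Function('B')(Add(Function('x')(-1, 3), Mul(1, 7)))), Rational(1, 2)) = Pow(Add(Add(59, Mul(2, Pow(Rational(412, 3), 2))), Pow(Add(6, Mul(1, 7)), 2)), Rational(1, 2)) = Pow(Add(Add(59, Mul(2, Rational(169744, 9))), Pow(Add(6, 7), 2)), Rational(1, 2)) = Pow(Add(Add(59, Rational(339488, 9)), Pow(13, 2)), Rational(1, 2)) = Pow(Add(Rational(340019, 9), 169), Rational(1, 2)) = Pow(Rational(341540, 9), Rational(1, 2)) = Mul(Rational(2, 3), Pow(85385, Rational(1, 2)))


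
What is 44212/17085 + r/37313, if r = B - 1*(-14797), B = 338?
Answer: 1908263831/637492605 ≈ 2.9934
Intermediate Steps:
r = 15135 (r = 338 - 1*(-14797) = 338 + 14797 = 15135)
44212/17085 + r/37313 = 44212/17085 + 15135/37313 = 1908263831/637492605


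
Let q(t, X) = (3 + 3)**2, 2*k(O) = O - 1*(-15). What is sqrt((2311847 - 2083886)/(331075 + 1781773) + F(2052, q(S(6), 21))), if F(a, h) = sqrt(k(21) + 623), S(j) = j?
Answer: sqrt(30102933933 + 279007916944*sqrt(641))/528212 ≈ 5.0424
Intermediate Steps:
k(O) = 15/2 + O/2 (k(O) = (O - 1*(-15))/2 = (O + 15)/2 = (15 + O)/2 = 15/2 + O/2)
q(t, X) = 36 (q(t, X) = 6**2 = 36)
F(a, h) = sqrt(641) (F(a, h) = sqrt((15/2 + (1/2)*21) + 623) = sqrt((15/2 + 21/2) + 623) = sqrt(18 + 623) = sqrt(641))
sqrt((2311847 - 2083886)/(331075 + 1781773) + F(2052, q(S(6), 21))) = sqrt((2311847 - 2083886)/(331075 + 1781773) + sqrt(641)) = sqrt(227961/2112848 + sqrt(641))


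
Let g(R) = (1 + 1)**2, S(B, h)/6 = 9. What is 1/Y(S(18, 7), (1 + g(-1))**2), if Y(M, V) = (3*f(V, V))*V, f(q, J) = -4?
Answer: -1/300 ≈ -0.0033333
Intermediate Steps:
S(B, h) = 54 (S(B, h) = 6*9 = 54)
g(R) = 4 (g(R) = 2**2 = 4)
Y(M, V) = -12*V (Y(M, V) = (3*(-4))*V = -12*V)
1/Y(S(18, 7), (1 + g(-1))**2) = 1/(-12*(1 + 4)**2) = 1/(-12*5**2) = 1/(-12*25) = 1/(-300) = -1/300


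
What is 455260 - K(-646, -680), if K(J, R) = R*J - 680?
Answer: 16660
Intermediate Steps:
K(J, R) = -680 + J*R (K(J, R) = J*R - 680 = -680 + J*R)
455260 - K(-646, -680) = 455260 - (-680 - 646*(-680)) = 455260 - (-680 + 439280) = 455260 - 1*438600 = 455260 - 438600 = 16660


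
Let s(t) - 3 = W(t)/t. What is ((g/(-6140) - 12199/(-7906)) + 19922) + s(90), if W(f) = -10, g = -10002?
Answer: 1088285254901/54610695 ≈ 19928.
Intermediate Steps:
s(t) = 3 - 10/t
((g/(-6140) - 12199/(-7906)) + 19922) + s(90) = ((-10002/(-6140) - 12199/(-7906)) + 19922) + (3 - 10/90) = ((-10002*(-1/6140) - 12199*(-1/7906)) + 19922) + (3 - 10*1/90) = ((5001/3070 + 12199/7906) + 19922) + (3 - 1/9) = (19247209/6067855 + 19922) + 26/9 = 120903054519/6067855 + 26/9 = 1088285254901/54610695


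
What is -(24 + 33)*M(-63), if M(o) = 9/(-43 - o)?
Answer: -513/20 ≈ -25.650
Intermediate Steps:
-(24 + 33)*M(-63) = -(24 + 33)*(-9/(43 - 63)) = -57*(-9/(-20)) = -57*(-9*(-1/20)) = -57*9/20 = -1*513/20 = -513/20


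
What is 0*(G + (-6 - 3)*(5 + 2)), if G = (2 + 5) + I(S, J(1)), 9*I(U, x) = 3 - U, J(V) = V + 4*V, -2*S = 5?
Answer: 0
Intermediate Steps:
S = -5/2 (S = -½*5 = -5/2 ≈ -2.5000)
J(V) = 5*V
I(U, x) = ⅓ - U/9 (I(U, x) = (3 - U)/9 = ⅓ - U/9)
G = 137/18 (G = (2 + 5) + (⅓ - ⅑*(-5/2)) = 7 + (⅓ + 5/18) = 7 + 11/18 = 137/18 ≈ 7.6111)
0*(G + (-6 - 3)*(5 + 2)) = 0*(137/18 + (-6 - 3)*(5 + 2)) = 0*(137/18 - 9*7) = 0*(137/18 - 63) = 0*(-997/18) = 0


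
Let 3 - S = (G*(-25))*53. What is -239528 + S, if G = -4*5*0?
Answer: -239525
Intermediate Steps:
G = 0 (G = -20*0 = 0)
S = 3 (S = 3 - 0*(-25)*53 = 3 - 0*53 = 3 - 1*0 = 3 + 0 = 3)
-239528 + S = -239528 + 3 = -239525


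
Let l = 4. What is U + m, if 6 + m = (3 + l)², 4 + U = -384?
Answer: -345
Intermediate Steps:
U = -388 (U = -4 - 384 = -388)
m = 43 (m = -6 + (3 + 4)² = -6 + 7² = -6 + 49 = 43)
U + m = -388 + 43 = -345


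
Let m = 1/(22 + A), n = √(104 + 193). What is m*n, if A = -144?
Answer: -3*√33/122 ≈ -0.14126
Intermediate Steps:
n = 3*√33 (n = √297 = 3*√33 ≈ 17.234)
m = -1/122 (m = 1/(22 - 144) = 1/(-122) = -1/122 ≈ -0.0081967)
m*n = -3*√33/122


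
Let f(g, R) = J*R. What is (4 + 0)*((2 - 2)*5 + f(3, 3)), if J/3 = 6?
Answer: 216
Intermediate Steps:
J = 18 (J = 3*6 = 18)
f(g, R) = 18*R
(4 + 0)*((2 - 2)*5 + f(3, 3)) = (4 + 0)*((2 - 2)*5 + 18*3) = 4*(0*5 + 54) = 4*(0 + 54) = 4*54 = 216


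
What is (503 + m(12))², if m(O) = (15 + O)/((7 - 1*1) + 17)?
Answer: 134467216/529 ≈ 2.5419e+5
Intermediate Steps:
m(O) = 15/23 + O/23 (m(O) = (15 + O)/((7 - 1) + 17) = (15 + O)/(6 + 17) = (15 + O)/23 = (15 + O)*(1/23) = 15/23 + O/23)
(503 + m(12))² = (503 + (15/23 + (1/23)*12))² = (503 + (15/23 + 12/23))² = (503 + 27/23)² = (11596/23)² = 134467216/529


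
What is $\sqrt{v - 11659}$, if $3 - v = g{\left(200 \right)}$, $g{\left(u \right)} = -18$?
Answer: $23 i \sqrt{22} \approx 107.88 i$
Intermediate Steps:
$v = 21$ ($v = 3 - -18 = 3 + 18 = 21$)
$\sqrt{v - 11659} = \sqrt{21 - 11659} = \sqrt{-11638} = 23 i \sqrt{22}$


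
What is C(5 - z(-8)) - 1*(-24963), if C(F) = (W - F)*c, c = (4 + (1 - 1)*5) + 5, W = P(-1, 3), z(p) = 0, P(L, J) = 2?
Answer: 24936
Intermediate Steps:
W = 2
c = 9 (c = (4 + 0*5) + 5 = (4 + 0) + 5 = 4 + 5 = 9)
C(F) = 18 - 9*F (C(F) = (2 - F)*9 = 18 - 9*F)
C(5 - z(-8)) - 1*(-24963) = (18 - 9*(5 - 1*0)) - 1*(-24963) = (18 - 9*(5 + 0)) + 24963 = (18 - 9*5) + 24963 = (18 - 45) + 24963 = -27 + 24963 = 24936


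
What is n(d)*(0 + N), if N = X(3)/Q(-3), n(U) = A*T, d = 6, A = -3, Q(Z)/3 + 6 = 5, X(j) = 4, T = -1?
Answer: -4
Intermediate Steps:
Q(Z) = -3 (Q(Z) = -18 + 3*5 = -18 + 15 = -3)
n(U) = 3 (n(U) = -3*(-1) = 3)
N = -4/3 (N = 4/(-3) = 4*(-⅓) = -4/3 ≈ -1.3333)
n(d)*(0 + N) = 3*(0 - 4/3) = 3*(-4/3) = -4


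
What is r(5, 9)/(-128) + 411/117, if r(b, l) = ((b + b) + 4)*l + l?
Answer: 12271/4992 ≈ 2.4581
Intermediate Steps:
r(b, l) = l + l*(4 + 2*b) (r(b, l) = (2*b + 4)*l + l = (4 + 2*b)*l + l = l*(4 + 2*b) + l = l + l*(4 + 2*b))
r(5, 9)/(-128) + 411/117 = (9*(5 + 2*5))/(-128) + 411/117 = (9*(5 + 10))*(-1/128) + 411*(1/117) = (9*15)*(-1/128) + 137/39 = 135*(-1/128) + 137/39 = -135/128 + 137/39 = 12271/4992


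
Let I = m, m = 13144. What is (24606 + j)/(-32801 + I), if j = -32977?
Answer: 761/1787 ≈ 0.42585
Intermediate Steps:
I = 13144
(24606 + j)/(-32801 + I) = (24606 - 32977)/(-32801 + 13144) = -8371/(-19657) = -8371*(-1/19657) = 761/1787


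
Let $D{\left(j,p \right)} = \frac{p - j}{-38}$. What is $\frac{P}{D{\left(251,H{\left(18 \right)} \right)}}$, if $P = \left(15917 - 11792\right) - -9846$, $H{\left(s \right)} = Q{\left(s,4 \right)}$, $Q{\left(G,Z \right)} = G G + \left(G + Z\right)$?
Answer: $- \frac{27942}{5} \approx -5588.4$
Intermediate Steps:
$Q{\left(G,Z \right)} = G + Z + G^{2}$ ($Q{\left(G,Z \right)} = G^{2} + \left(G + Z\right) = G + Z + G^{2}$)
$H{\left(s \right)} = 4 + s + s^{2}$ ($H{\left(s \right)} = s + 4 + s^{2} = 4 + s + s^{2}$)
$D{\left(j,p \right)} = - \frac{p}{38} + \frac{j}{38}$ ($D{\left(j,p \right)} = \left(p - j\right) \left(- \frac{1}{38}\right) = - \frac{p}{38} + \frac{j}{38}$)
$P = 13971$ ($P = \left(15917 - 11792\right) + 9846 = 4125 + 9846 = 13971$)
$\frac{P}{D{\left(251,H{\left(18 \right)} \right)}} = \frac{13971}{- \frac{4 + 18 + 18^{2}}{38} + \frac{1}{38} \cdot 251} = \frac{13971}{- \frac{4 + 18 + 324}{38} + \frac{251}{38}} = \frac{13971}{\left(- \frac{1}{38}\right) 346 + \frac{251}{38}} = \frac{13971}{- \frac{173}{19} + \frac{251}{38}} = \frac{13971}{- \frac{5}{2}} = 13971 \left(- \frac{2}{5}\right) = - \frac{27942}{5}$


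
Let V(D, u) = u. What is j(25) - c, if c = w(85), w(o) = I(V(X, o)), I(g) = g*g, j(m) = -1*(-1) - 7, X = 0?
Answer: -7231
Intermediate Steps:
j(m) = -6 (j(m) = 1 - 7 = -6)
I(g) = g²
w(o) = o²
c = 7225 (c = 85² = 7225)
j(25) - c = -6 - 1*7225 = -6 - 7225 = -7231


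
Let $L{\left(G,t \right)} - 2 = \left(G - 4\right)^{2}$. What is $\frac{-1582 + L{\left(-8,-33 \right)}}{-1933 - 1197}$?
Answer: $\frac{718}{1565} \approx 0.45879$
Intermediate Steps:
$L{\left(G,t \right)} = 2 + \left(-4 + G\right)^{2}$ ($L{\left(G,t \right)} = 2 + \left(G - 4\right)^{2} = 2 + \left(-4 + G\right)^{2}$)
$\frac{-1582 + L{\left(-8,-33 \right)}}{-1933 - 1197} = \frac{-1582 + \left(2 + \left(-4 - 8\right)^{2}\right)}{-1933 - 1197} = \frac{-1582 + \left(2 + \left(-12\right)^{2}\right)}{-3130} = \left(-1582 + \left(2 + 144\right)\right) \left(- \frac{1}{3130}\right) = \left(-1582 + 146\right) \left(- \frac{1}{3130}\right) = \left(-1436\right) \left(- \frac{1}{3130}\right) = \frac{718}{1565}$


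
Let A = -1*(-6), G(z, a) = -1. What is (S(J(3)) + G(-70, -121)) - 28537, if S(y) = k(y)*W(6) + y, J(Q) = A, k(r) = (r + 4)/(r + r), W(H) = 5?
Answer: -171167/6 ≈ -28528.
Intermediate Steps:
A = 6
k(r) = (4 + r)/(2*r) (k(r) = (4 + r)/((2*r)) = (4 + r)*(1/(2*r)) = (4 + r)/(2*r))
J(Q) = 6
S(y) = y + 5*(4 + y)/(2*y) (S(y) = ((4 + y)/(2*y))*5 + y = 5*(4 + y)/(2*y) + y = y + 5*(4 + y)/(2*y))
(S(J(3)) + G(-70, -121)) - 28537 = ((5/2 + 6 + 10/6) - 1) - 28537 = ((5/2 + 6 + 10*(1/6)) - 1) - 28537 = ((5/2 + 6 + 5/3) - 1) - 28537 = (61/6 - 1) - 28537 = 55/6 - 28537 = -171167/6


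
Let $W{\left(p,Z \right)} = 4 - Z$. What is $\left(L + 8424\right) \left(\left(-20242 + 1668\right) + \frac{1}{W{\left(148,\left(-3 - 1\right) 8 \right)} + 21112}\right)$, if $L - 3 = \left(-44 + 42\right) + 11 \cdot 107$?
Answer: $- \frac{1885846967751}{10574} \approx -1.7835 \cdot 10^{8}$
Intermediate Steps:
$L = 1178$ ($L = 3 + \left(\left(-44 + 42\right) + 11 \cdot 107\right) = 3 + \left(-2 + 1177\right) = 3 + 1175 = 1178$)
$\left(L + 8424\right) \left(\left(-20242 + 1668\right) + \frac{1}{W{\left(148,\left(-3 - 1\right) 8 \right)} + 21112}\right) = \left(1178 + 8424\right) \left(\left(-20242 + 1668\right) + \frac{1}{\left(4 - \left(-3 - 1\right) 8\right) + 21112}\right) = 9602 \left(-18574 + \frac{1}{\left(4 - \left(-4\right) 8\right) + 21112}\right) = 9602 \left(-18574 + \frac{1}{\left(4 - -32\right) + 21112}\right) = 9602 \left(-18574 + \frac{1}{\left(4 + 32\right) + 21112}\right) = 9602 \left(-18574 + \frac{1}{36 + 21112}\right) = 9602 \left(-18574 + \frac{1}{21148}\right) = 9602 \left(- \frac{392802951}{21148}\right) = - \frac{1885846967751}{10574}$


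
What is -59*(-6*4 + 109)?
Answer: -5015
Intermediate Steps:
-59*(-6*4 + 109) = -59*(-24 + 109) = -59*85 = -5015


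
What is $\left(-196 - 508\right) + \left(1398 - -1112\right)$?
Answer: $1806$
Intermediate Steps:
$\left(-196 - 508\right) + \left(1398 - -1112\right) = -704 + \left(1398 + 1112\right) = -704 + 2510 = 1806$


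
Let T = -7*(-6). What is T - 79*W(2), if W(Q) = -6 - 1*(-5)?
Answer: 121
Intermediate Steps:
T = 42
W(Q) = -1 (W(Q) = -6 + 5 = -1)
T - 79*W(2) = 42 - 79*(-1) = 42 + 79 = 121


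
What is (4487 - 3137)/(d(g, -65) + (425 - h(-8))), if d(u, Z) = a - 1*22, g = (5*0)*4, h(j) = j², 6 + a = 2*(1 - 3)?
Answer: 1350/329 ≈ 4.1033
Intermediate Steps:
a = -10 (a = -6 + 2*(1 - 3) = -6 + 2*(-2) = -6 - 4 = -10)
g = 0 (g = 0*4 = 0)
d(u, Z) = -32 (d(u, Z) = -10 - 1*22 = -10 - 22 = -32)
(4487 - 3137)/(d(g, -65) + (425 - h(-8))) = (4487 - 3137)/(-32 + (425 - 1*(-8)²)) = 1350/(-32 + (425 - 1*64)) = 1350/(-32 + (425 - 64)) = 1350/(-32 + 361) = 1350/329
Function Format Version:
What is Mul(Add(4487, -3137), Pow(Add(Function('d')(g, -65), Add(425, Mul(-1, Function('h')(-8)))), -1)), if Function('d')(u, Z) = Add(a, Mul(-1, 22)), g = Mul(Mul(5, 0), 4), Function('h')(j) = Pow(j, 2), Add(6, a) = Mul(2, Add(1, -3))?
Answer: Rational(1350, 329) ≈ 4.1033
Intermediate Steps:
a = -10 (a = Add(-6, Mul(2, Add(1, -3))) = Add(-6, Mul(2, -2)) = Add(-6, -4) = -10)
g = 0 (g = Mul(0, 4) = 0)
Function('d')(u, Z) = -32 (Function('d')(u, Z) = Add(-10, Mul(-1, 22)) = Add(-10, -22) = -32)
Mul(Add(4487, -3137), Pow(Add(Function('d')(g, -65), Add(425, Mul(-1, Function('h')(-8)))), -1)) = Mul(Add(4487, -3137), Pow(Add(-32, Add(425, Mul(-1, Pow(-8, 2)))), -1)) = Mul(1350, Pow(Add(-32, Add(425, Mul(-1, 64))), -1)) = Mul(1350, Pow(Add(-32, Add(425, -64)), -1)) = Mul(1350, Pow(Add(-32, 361), -1)) = Mul(1350, Pow(329, -1)) = Mul(1350, Rational(1, 329)) = Rational(1350, 329)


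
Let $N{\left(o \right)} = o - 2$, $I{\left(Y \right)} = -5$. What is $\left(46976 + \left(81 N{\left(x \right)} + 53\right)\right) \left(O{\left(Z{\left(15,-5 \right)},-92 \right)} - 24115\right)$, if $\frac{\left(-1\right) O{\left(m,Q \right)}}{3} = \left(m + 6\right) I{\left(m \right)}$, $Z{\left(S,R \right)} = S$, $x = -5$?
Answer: $-1105795600$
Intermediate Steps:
$O{\left(m,Q \right)} = 90 + 15 m$ ($O{\left(m,Q \right)} = - 3 \left(m + 6\right) \left(-5\right) = - 3 \left(6 + m\right) \left(-5\right) = - 3 \left(-30 - 5 m\right) = 90 + 15 m$)
$N{\left(o \right)} = -2 + o$ ($N{\left(o \right)} = o - 2 = -2 + o$)
$\left(46976 + \left(81 N{\left(x \right)} + 53\right)\right) \left(O{\left(Z{\left(15,-5 \right)},-92 \right)} - 24115\right) = \left(46976 + \left(81 \left(-2 - 5\right) + 53\right)\right) \left(\left(90 + 15 \cdot 15\right) - 24115\right) = \left(46976 + \left(81 \left(-7\right) + 53\right)\right) \left(\left(90 + 225\right) - 24115\right) = \left(46976 + \left(-567 + 53\right)\right) \left(315 - 24115\right) = \left(46976 - 514\right) \left(-23800\right) = 46462 \left(-23800\right) = -1105795600$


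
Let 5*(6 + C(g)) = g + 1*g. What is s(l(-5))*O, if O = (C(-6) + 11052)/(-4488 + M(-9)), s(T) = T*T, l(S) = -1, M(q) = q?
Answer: -18406/7495 ≈ -2.4558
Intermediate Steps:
C(g) = -6 + 2*g/5 (C(g) = -6 + (g + 1*g)/5 = -6 + (g + g)/5 = -6 + (2*g)/5 = -6 + 2*g/5)
s(T) = T²
O = -18406/7495 (O = ((-6 + (⅖)*(-6)) + 11052)/(-4488 - 9) = ((-6 - 12/5) + 11052)/(-4497) = (-42/5 + 11052)*(-1/4497) = (55218/5)*(-1/4497) = -18406/7495 ≈ -2.4558)
s(l(-5))*O = (-1)²*(-18406/7495) = 1*(-18406/7495) = -18406/7495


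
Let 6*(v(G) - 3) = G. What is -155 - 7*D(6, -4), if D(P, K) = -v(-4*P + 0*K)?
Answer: -162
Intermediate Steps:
v(G) = 3 + G/6
D(P, K) = -3 + 2*P/3 (D(P, K) = -(3 + (-4*P + 0*K)/6) = -(3 + (-4*P + 0)/6) = -(3 + (-4*P)/6) = -(3 - 2*P/3) = -3 + 2*P/3)
-155 - 7*D(6, -4) = -155 - 7*(-3 + (⅔)*6) = -155 - 7*(-3 + 4) = -155 - 7*1 = -155 - 7 = -162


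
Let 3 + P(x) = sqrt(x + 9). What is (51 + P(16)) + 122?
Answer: 175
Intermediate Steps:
P(x) = -3 + sqrt(9 + x) (P(x) = -3 + sqrt(x + 9) = -3 + sqrt(9 + x))
(51 + P(16)) + 122 = (51 + (-3 + sqrt(9 + 16))) + 122 = (51 + (-3 + sqrt(25))) + 122 = (51 + (-3 + 5)) + 122 = (51 + 2) + 122 = 53 + 122 = 175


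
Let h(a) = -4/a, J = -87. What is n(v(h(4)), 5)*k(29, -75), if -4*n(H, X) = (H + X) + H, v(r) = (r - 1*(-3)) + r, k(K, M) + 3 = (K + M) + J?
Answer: 238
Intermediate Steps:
k(K, M) = -90 + K + M (k(K, M) = -3 + ((K + M) - 87) = -3 + (-87 + K + M) = -90 + K + M)
v(r) = 3 + 2*r (v(r) = (r + 3) + r = (3 + r) + r = 3 + 2*r)
n(H, X) = -H/2 - X/4 (n(H, X) = -((H + X) + H)/4 = -(X + 2*H)/4 = -H/2 - X/4)
n(v(h(4)), 5)*k(29, -75) = (-(3 + 2*(-4/4))/2 - 1/4*5)*(-90 + 29 - 75) = (-(3 + 2*(-4*1/4))/2 - 5/4)*(-136) = (-(3 + 2*(-1))/2 - 5/4)*(-136) = (-(3 - 2)/2 - 5/4)*(-136) = (-1/2*1 - 5/4)*(-136) = (-1/2 - 5/4)*(-136) = -7/4*(-136) = 238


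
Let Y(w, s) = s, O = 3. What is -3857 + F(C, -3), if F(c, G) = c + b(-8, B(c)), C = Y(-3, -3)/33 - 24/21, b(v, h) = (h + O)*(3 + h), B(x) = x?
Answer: -22856972/5929 ≈ -3855.1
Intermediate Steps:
b(v, h) = (3 + h)² (b(v, h) = (h + 3)*(3 + h) = (3 + h)*(3 + h) = (3 + h)²)
C = -95/77 (C = -3/33 - 24/21 = -3*1/33 - 24*1/21 = -1/11 - 8/7 = -95/77 ≈ -1.2338)
F(c, G) = 9 + c² + 7*c (F(c, G) = c + (9 + c² + 6*c) = 9 + c² + 7*c)
-3857 + F(C, -3) = -3857 + (9 + (-95/77)² + 7*(-95/77)) = -3857 + (9 + 9025/5929 - 95/11) = -3857 + 11181/5929 = -22856972/5929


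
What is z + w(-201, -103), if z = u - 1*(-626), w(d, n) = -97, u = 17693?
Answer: 18222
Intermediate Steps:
z = 18319 (z = 17693 - 1*(-626) = 17693 + 626 = 18319)
z + w(-201, -103) = 18319 - 97 = 18222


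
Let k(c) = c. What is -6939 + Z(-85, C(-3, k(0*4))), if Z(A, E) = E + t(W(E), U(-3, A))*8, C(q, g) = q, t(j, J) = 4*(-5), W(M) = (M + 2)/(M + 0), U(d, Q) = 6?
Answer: -7102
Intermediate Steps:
W(M) = (2 + M)/M
t(j, J) = -20
Z(A, E) = -160 + E (Z(A, E) = E - 20*8 = E - 160 = -160 + E)
-6939 + Z(-85, C(-3, k(0*4))) = -6939 + (-160 - 3) = -6939 - 163 = -7102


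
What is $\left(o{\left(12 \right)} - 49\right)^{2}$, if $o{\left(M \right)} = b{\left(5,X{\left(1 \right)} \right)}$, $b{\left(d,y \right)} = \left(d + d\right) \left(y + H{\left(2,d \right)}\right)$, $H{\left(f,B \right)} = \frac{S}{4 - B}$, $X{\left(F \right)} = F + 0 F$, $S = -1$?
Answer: $841$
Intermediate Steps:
$X{\left(F \right)} = F$ ($X{\left(F \right)} = F + 0 = F$)
$H{\left(f,B \right)} = - \frac{1}{4 - B}$
$b{\left(d,y \right)} = 2 d \left(y + \frac{1}{-4 + d}\right)$ ($b{\left(d,y \right)} = \left(d + d\right) \left(y + \frac{1}{-4 + d}\right) = 2 d \left(y + \frac{1}{-4 + d}\right)$)
$o{\left(M \right)} = 20$ ($o{\left(M \right)} = 2 \cdot 5 \frac{1}{-4 + 5} \left(1 + 1 \left(-4 + 5\right)\right) = 2 \cdot 5 \cdot 1^{-1} \left(1 + 1 \cdot 1\right) = 2 \cdot 5 \cdot 1 \left(1 + 1\right) = 2 \cdot 5 \cdot 1 \cdot 2 = 20$)
$\left(o{\left(12 \right)} - 49\right)^{2} = \left(20 - 49\right)^{2} = \left(-29\right)^{2} = 841$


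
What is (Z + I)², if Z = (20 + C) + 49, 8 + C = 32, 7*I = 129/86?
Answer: 1703025/196 ≈ 8688.9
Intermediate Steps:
I = 3/14 (I = (129/86)/7 = (129*(1/86))/7 = (⅐)*(3/2) = 3/14 ≈ 0.21429)
C = 24 (C = -8 + 32 = 24)
Z = 93 (Z = (20 + 24) + 49 = 44 + 49 = 93)
(Z + I)² = (93 + 3/14)² = (1305/14)² = 1703025/196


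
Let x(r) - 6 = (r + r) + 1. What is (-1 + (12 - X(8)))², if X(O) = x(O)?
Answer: 144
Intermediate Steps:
x(r) = 7 + 2*r (x(r) = 6 + ((r + r) + 1) = 6 + (2*r + 1) = 6 + (1 + 2*r) = 7 + 2*r)
X(O) = 7 + 2*O
(-1 + (12 - X(8)))² = (-1 + (12 - (7 + 2*8)))² = (-1 + (12 - (7 + 16)))² = (-1 + (12 - 1*23))² = (-1 + (12 - 23))² = (-1 - 11)² = (-12)² = 144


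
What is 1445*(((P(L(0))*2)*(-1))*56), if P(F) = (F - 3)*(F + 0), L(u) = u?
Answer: 0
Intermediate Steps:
P(F) = F*(-3 + F) (P(F) = (-3 + F)*F = F*(-3 + F))
1445*(((P(L(0))*2)*(-1))*56) = 1445*((((0*(-3 + 0))*2)*(-1))*56) = 1445*((((0*(-3))*2)*(-1))*56) = 1445*(((0*2)*(-1))*56) = 1445*((0*(-1))*56) = 1445*(0*56) = 1445*0 = 0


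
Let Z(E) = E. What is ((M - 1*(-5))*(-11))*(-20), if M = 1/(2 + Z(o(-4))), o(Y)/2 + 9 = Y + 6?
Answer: 3245/3 ≈ 1081.7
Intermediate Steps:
o(Y) = -6 + 2*Y (o(Y) = -18 + 2*(Y + 6) = -18 + 2*(6 + Y) = -18 + (12 + 2*Y) = -6 + 2*Y)
M = -1/12 (M = 1/(2 + (-6 + 2*(-4))) = 1/(2 + (-6 - 8)) = 1/(2 - 14) = 1/(-12) = -1/12 ≈ -0.083333)
((M - 1*(-5))*(-11))*(-20) = ((-1/12 - 1*(-5))*(-11))*(-20) = ((-1/12 + 5)*(-11))*(-20) = ((59/12)*(-11))*(-20) = -649/12*(-20) = 3245/3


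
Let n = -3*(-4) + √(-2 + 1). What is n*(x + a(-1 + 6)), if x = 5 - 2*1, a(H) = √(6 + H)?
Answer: (3 + √11)*(12 + I) ≈ 75.799 + 6.3166*I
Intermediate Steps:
n = 12 + I (n = 12 + √(-1) = 12 + I ≈ 12.0 + 1.0*I)
x = 3 (x = 5 - 2 = 3)
n*(x + a(-1 + 6)) = (12 + I)*(3 + √(6 + (-1 + 6))) = (12 + I)*(3 + √(6 + 5)) = (12 + I)*(3 + √11) = (3 + √11)*(12 + I)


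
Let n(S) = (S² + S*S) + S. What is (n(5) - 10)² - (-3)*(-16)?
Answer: 1977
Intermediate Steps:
n(S) = S + 2*S² (n(S) = (S² + S²) + S = 2*S² + S = S + 2*S²)
(n(5) - 10)² - (-3)*(-16) = (5*(1 + 2*5) - 10)² - (-3)*(-16) = (5*(1 + 10) - 10)² - 1*48 = (5*11 - 10)² - 48 = (55 - 10)² - 48 = 45² - 48 = 2025 - 48 = 1977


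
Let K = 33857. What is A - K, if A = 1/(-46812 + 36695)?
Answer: -342531270/10117 ≈ -33857.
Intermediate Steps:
A = -1/10117 (A = 1/(-10117) = -1/10117 ≈ -9.8843e-5)
A - K = -1/10117 - 1*33857 = -1/10117 - 33857 = -342531270/10117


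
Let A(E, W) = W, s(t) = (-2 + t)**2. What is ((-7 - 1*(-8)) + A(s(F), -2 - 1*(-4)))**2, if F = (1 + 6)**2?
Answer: 9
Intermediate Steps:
F = 49 (F = 7**2 = 49)
((-7 - 1*(-8)) + A(s(F), -2 - 1*(-4)))**2 = ((-7 - 1*(-8)) + (-2 - 1*(-4)))**2 = ((-7 + 8) + (-2 + 4))**2 = (1 + 2)**2 = 3**2 = 9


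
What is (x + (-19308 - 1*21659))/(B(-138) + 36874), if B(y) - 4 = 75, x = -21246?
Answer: -62213/36953 ≈ -1.6836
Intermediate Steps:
B(y) = 79 (B(y) = 4 + 75 = 79)
(x + (-19308 - 1*21659))/(B(-138) + 36874) = (-21246 + (-19308 - 1*21659))/(79 + 36874) = (-21246 + (-19308 - 21659))/36953 = (-21246 - 40967)*(1/36953) = -62213*1/36953 = -62213/36953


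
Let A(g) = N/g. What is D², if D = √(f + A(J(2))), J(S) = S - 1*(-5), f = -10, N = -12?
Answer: -82/7 ≈ -11.714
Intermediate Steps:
J(S) = 5 + S (J(S) = S + 5 = 5 + S)
A(g) = -12/g
D = I*√574/7 (D = √(-10 - 12/(5 + 2)) = √(-10 - 12/7) = √(-82/7) = I*√574/7 ≈ 3.4226*I)
D² = (I*√574/7)² = -82/7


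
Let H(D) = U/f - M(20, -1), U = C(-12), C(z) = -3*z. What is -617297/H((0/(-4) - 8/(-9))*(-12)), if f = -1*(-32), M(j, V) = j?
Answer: 4938376/151 ≈ 32704.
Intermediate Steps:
U = 36 (U = -3*(-12) = 36)
f = 32
H(D) = -151/8 (H(D) = 36/32 - 1*20 = 36*(1/32) - 20 = 9/8 - 20 = -151/8)
-617297/H((0/(-4) - 8/(-9))*(-12)) = -617297/(-151/8) = -617297*(-8/151) = 4938376/151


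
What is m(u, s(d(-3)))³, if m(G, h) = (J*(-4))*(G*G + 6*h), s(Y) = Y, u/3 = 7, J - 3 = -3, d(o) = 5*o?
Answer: 0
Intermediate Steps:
J = 0 (J = 3 - 3 = 0)
u = 21 (u = 3*7 = 21)
m(G, h) = 0 (m(G, h) = (0*(-4))*(G*G + 6*h) = 0*(G² + 6*h) = 0)
m(u, s(d(-3)))³ = 0³ = 0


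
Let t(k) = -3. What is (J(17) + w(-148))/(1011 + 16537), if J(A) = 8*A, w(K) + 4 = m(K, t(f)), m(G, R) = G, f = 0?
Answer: -4/4387 ≈ -0.00091178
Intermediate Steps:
w(K) = -4 + K
(J(17) + w(-148))/(1011 + 16537) = (8*17 + (-4 - 148))/(1011 + 16537) = (136 - 152)/17548 = -16*1/17548 = -4/4387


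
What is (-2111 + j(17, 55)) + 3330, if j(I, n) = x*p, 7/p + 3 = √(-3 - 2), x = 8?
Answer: 1207 - 4*I*√5 ≈ 1207.0 - 8.9443*I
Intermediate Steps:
p = 7/(-3 + I*√5) (p = 7/(-3 + √(-3 - 2)) = 7/(-3 + √(-5)) = 7/(-3 + I*√5) ≈ -1.5 - 1.118*I)
j(I, n) = -12 - 4*I*√5 (j(I, n) = 8*(-3/2 - I*√5/2) = -12 - 4*I*√5)
(-2111 + j(17, 55)) + 3330 = (-2111 + (-12 - 4*I*√5)) + 3330 = (-2123 - 4*I*√5) + 3330 = 1207 - 4*I*√5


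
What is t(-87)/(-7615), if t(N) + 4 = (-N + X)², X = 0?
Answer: -1513/1523 ≈ -0.99343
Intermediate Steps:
t(N) = -4 + N² (t(N) = -4 + (-N + 0)² = -4 + (-N)² = -4 + N²)
t(-87)/(-7615) = (-4 + (-87)²)/(-7615) = (-4 + 7569)*(-1/7615) = 7565*(-1/7615) = -1513/1523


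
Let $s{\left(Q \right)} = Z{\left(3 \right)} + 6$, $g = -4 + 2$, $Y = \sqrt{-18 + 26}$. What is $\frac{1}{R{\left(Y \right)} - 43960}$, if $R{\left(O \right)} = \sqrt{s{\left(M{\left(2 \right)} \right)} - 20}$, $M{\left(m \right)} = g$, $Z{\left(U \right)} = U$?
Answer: $- \frac{43960}{1932481611} - \frac{i \sqrt{11}}{1932481611} \approx -2.2748 \cdot 10^{-5} - 1.7163 \cdot 10^{-9} i$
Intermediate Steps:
$Y = 2 \sqrt{2}$ ($Y = \sqrt{8} = 2 \sqrt{2} \approx 2.8284$)
$g = -2$
$M{\left(m \right)} = -2$
$s{\left(Q \right)} = 9$ ($s{\left(Q \right)} = 3 + 6 = 9$)
$R{\left(O \right)} = i \sqrt{11}$ ($R{\left(O \right)} = \sqrt{9 - 20} = \sqrt{-11} = i \sqrt{11}$)
$\frac{1}{R{\left(Y \right)} - 43960} = \frac{1}{i \sqrt{11} - 43960} = \frac{1}{-43960 + i \sqrt{11}}$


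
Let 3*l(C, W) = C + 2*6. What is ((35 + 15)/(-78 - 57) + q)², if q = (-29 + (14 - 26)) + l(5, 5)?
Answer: 929296/729 ≈ 1274.8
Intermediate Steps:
l(C, W) = 4 + C/3 (l(C, W) = (C + 2*6)/3 = (C + 12)/3 = (12 + C)/3 = 4 + C/3)
q = -106/3 (q = (-29 + (14 - 26)) + (4 + (⅓)*5) = (-29 - 12) + (4 + 5/3) = -41 + 17/3 = -106/3 ≈ -35.333)
((35 + 15)/(-78 - 57) + q)² = ((35 + 15)/(-78 - 57) - 106/3)² = (50/(-135) - 106/3)² = (50*(-1/135) - 106/3)² = (-10/27 - 106/3)² = (-964/27)² = 929296/729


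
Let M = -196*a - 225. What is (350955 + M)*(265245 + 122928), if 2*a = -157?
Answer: 142116346068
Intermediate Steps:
a = -157/2 (a = (1/2)*(-157) = -157/2 ≈ -78.500)
M = 15161 (M = -196*(-157/2) - 225 = 15386 - 225 = 15161)
(350955 + M)*(265245 + 122928) = (350955 + 15161)*(265245 + 122928) = 366116*388173 = 142116346068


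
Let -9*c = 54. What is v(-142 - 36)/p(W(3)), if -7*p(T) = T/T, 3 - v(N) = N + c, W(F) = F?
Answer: -1309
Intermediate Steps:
c = -6 (c = -1/9*54 = -6)
v(N) = 9 - N (v(N) = 3 - (N - 6) = 3 - (-6 + N) = 3 + (6 - N) = 9 - N)
p(T) = -1/7 (p(T) = -T/(7*T) = -1/7*1 = -1/7)
v(-142 - 36)/p(W(3)) = (9 - (-142 - 36))/(-1/7) = (9 - 1*(-178))*(-7) = (9 + 178)*(-7) = 187*(-7) = -1309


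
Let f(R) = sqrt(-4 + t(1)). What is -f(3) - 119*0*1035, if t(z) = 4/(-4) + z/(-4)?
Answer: -I*sqrt(21)/2 ≈ -2.2913*I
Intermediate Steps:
t(z) = -1 - z/4 (t(z) = 4*(-1/4) + z*(-1/4) = -1 - z/4)
f(R) = I*sqrt(21)/2 (f(R) = sqrt(-4 + (-1 - 1/4*1)) = sqrt(-4 + (-1 - 1/4)) = sqrt(-4 - 5/4) = sqrt(-21/4) = I*sqrt(21)/2)
-f(3) - 119*0*1035 = -I*sqrt(21)/2 - 119*0*1035 = -I*sqrt(21)/2 + 0*1035 = -I*sqrt(21)/2 + 0 = -I*sqrt(21)/2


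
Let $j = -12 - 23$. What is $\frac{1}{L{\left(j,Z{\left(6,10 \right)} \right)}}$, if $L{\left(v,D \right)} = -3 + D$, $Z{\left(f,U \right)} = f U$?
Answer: $\frac{1}{57} \approx 0.017544$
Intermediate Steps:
$Z{\left(f,U \right)} = U f$
$j = -35$
$\frac{1}{L{\left(j,Z{\left(6,10 \right)} \right)}} = \frac{1}{-3 + 10 \cdot 6} = \frac{1}{-3 + 60} = \frac{1}{57}$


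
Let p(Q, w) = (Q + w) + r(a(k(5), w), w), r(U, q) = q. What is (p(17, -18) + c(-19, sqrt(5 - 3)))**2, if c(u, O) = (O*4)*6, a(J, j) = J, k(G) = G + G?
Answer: 1513 - 912*sqrt(2) ≈ 223.24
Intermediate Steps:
k(G) = 2*G
c(u, O) = 24*O (c(u, O) = (4*O)*6 = 24*O)
p(Q, w) = Q + 2*w (p(Q, w) = (Q + w) + w = Q + 2*w)
(p(17, -18) + c(-19, sqrt(5 - 3)))**2 = ((17 + 2*(-18)) + 24*sqrt(5 - 3))**2 = ((17 - 36) + 24*sqrt(2))**2 = (-19 + 24*sqrt(2))**2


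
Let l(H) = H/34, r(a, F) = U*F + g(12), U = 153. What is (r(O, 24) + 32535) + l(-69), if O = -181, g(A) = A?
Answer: 1231377/34 ≈ 36217.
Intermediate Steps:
r(a, F) = 12 + 153*F (r(a, F) = 153*F + 12 = 12 + 153*F)
l(H) = H/34 (l(H) = H*(1/34) = H/34)
(r(O, 24) + 32535) + l(-69) = ((12 + 153*24) + 32535) + (1/34)*(-69) = ((12 + 3672) + 32535) - 69/34 = (3684 + 32535) - 69/34 = 36219 - 69/34 = 1231377/34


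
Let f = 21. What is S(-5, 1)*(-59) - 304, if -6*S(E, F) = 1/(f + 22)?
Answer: -78373/258 ≈ -303.77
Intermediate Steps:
S(E, F) = -1/258 (S(E, F) = -1/(6*(21 + 22)) = -1/6/43 = -1/6*1/43 = -1/258)
S(-5, 1)*(-59) - 304 = -1/258*(-59) - 304 = 59/258 - 304 = -78373/258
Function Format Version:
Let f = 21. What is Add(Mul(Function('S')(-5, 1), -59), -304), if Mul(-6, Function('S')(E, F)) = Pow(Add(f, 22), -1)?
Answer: Rational(-78373, 258) ≈ -303.77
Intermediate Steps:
Function('S')(E, F) = Rational(-1, 258) (Function('S')(E, F) = Mul(Rational(-1, 6), Pow(Add(21, 22), -1)) = Mul(Rational(-1, 6), Pow(43, -1)) = Mul(Rational(-1, 6), Rational(1, 43)) = Rational(-1, 258))
Add(Mul(Function('S')(-5, 1), -59), -304) = Add(Mul(Rational(-1, 258), -59), -304) = Add(Rational(59, 258), -304) = Rational(-78373, 258)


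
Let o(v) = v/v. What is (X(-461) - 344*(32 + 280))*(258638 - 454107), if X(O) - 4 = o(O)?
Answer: 20978319487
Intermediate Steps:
o(v) = 1
X(O) = 5 (X(O) = 4 + 1 = 5)
(X(-461) - 344*(32 + 280))*(258638 - 454107) = (5 - 344*(32 + 280))*(258638 - 454107) = (5 - 344*312)*(-195469) = (5 - 107328)*(-195469) = -107323*(-195469) = 20978319487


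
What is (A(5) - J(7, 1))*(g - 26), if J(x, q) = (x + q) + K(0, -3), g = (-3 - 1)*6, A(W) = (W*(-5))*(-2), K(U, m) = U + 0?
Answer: -2100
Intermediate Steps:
K(U, m) = U
A(W) = 10*W (A(W) = -5*W*(-2) = 10*W)
g = -24 (g = -4*6 = -24)
J(x, q) = q + x (J(x, q) = (x + q) + 0 = (q + x) + 0 = q + x)
(A(5) - J(7, 1))*(g - 26) = (10*5 - (1 + 7))*(-24 - 26) = (50 - 1*8)*(-50) = (50 - 8)*(-50) = 42*(-50) = -2100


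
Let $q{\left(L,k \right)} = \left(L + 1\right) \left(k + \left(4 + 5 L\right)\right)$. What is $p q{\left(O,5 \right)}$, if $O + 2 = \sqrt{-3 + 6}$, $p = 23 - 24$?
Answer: $-16 + 6 \sqrt{3} \approx -5.6077$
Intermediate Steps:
$p = -1$
$O = -2 + \sqrt{3}$ ($O = -2 + \sqrt{-3 + 6} = -2 + \sqrt{3} \approx -0.26795$)
$q{\left(L,k \right)} = \left(1 + L\right) \left(4 + k + 5 L\right)$
$p q{\left(O,5 \right)} = - (4 + 5 + 5 \left(-2 + \sqrt{3}\right)^{2} + 9 \left(-2 + \sqrt{3}\right) + \left(-2 + \sqrt{3}\right) 5) = - (4 + 5 + 5 \left(-2 + \sqrt{3}\right)^{2} - \left(18 - 9 \sqrt{3}\right) - \left(10 - 5 \sqrt{3}\right)) = - (-19 + 5 \left(-2 + \sqrt{3}\right)^{2} + 14 \sqrt{3}) = 19 - 14 \sqrt{3} - 5 \left(-2 + \sqrt{3}\right)^{2}$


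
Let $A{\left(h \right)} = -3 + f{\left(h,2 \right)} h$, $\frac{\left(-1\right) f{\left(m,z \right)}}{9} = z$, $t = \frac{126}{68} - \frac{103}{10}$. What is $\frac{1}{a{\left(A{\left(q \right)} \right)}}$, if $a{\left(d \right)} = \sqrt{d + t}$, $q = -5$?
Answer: $\frac{\sqrt{567545}}{6677} \approx 0.11283$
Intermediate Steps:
$t = - \frac{718}{85}$ ($t = 126 \cdot \frac{1}{68} - \frac{103}{10} = \frac{63}{34} - \frac{103}{10} = - \frac{718}{85} \approx -8.4471$)
$f{\left(m,z \right)} = - 9 z$
$A{\left(h \right)} = -3 - 18 h$ ($A{\left(h \right)} = -3 + \left(-9\right) 2 h = -3 - 18 h$)
$a{\left(d \right)} = \sqrt{- \frac{718}{85} + d}$ ($a{\left(d \right)} = \sqrt{d - \frac{718}{85}} = \sqrt{- \frac{718}{85} + d}$)
$\frac{1}{a{\left(A{\left(q \right)} \right)}} = \frac{1}{\frac{1}{85} \sqrt{-61030 + 7225 \left(-3 - -90\right)}} = \frac{1}{\frac{1}{85} \sqrt{-61030 + 7225 \left(-3 + 90\right)}} = \frac{1}{\frac{1}{85} \sqrt{-61030 + 7225 \cdot 87}} = \frac{1}{\frac{1}{85} \sqrt{-61030 + 628575}} = \frac{1}{\frac{1}{85} \sqrt{567545}} = \frac{\sqrt{567545}}{6677}$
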